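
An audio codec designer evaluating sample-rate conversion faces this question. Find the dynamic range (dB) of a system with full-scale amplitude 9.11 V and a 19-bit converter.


Dynamic range from full-scale to LSB:
V_min = V_max / 2^bits = 9.11 / 2^19
DR = 20 * log10(V_max / V_min)
   = 20 * log10(2^19)
   = 20 * 19 * log10(2)
   = 114.39 dB

114.39 dB


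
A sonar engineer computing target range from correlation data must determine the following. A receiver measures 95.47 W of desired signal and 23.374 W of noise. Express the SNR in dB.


SNR in decibels:
SNR = 10 * log10(Ps / Pn)
    = 10 * log10(95.47 / 23.374)
    = 10 * log10(4.0845)
    = 10 * 0.6111
    = 6.11 dB

6.11 dB


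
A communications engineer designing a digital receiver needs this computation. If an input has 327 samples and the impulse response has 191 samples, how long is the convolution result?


Linear convolution output length:
L = N + M - 1
  = 327 + 191 - 1
  = 517 samples

517


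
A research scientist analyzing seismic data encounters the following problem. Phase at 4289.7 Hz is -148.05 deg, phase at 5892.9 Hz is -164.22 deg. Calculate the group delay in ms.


Group delay from phase difference:
tau = -d(phi)/d(omega)
d(phi) = -16.17 deg = -0.28222 rad
d(omega) = 2*pi*(5892.9 - 4289.7) = 10073.2027 rad/s
tau = -(-0.28222) / 10073.2027
    = 0.028 ms

0.028 ms


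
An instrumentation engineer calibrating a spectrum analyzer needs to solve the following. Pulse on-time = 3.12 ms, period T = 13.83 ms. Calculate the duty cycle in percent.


Duty cycle as a percentage:
DC = (t_on / T) * 100
   = (3.12 / 13.83) * 100
   = 0.225597 * 100
   = 22.56 %

22.56 %


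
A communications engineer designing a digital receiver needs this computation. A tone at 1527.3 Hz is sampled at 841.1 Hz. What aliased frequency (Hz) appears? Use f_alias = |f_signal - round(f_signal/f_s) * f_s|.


Compute the nearest integer multiple of fs to the signal:
n = round(1527.3 / 841.1) = 2
f_alias = |1527.3 - 2 * 841.1|
        = |1527.3 - 1682.2|
        = 154.9 Hz

154.9


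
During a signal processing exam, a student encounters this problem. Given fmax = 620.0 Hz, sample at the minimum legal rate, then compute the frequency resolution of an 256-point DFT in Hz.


Step 1 — Nyquist sampling rate:
fs = 2 * fmax = 2 * 620.0 = 1240.0 Hz

Step 2 — DFT bin spacing:
df = fs / N = 1240.0 / 256 = 4.8438 Hz

4.8438 Hz


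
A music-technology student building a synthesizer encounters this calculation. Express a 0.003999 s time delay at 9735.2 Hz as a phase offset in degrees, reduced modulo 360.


Phase shift from frequency and time delay:
phi = 360 * f * t_delay
    = 360 * 9735.2 * 0.003999
    = 14015.18 degrees
    mod 360 = 335.18 degrees

335.18 degrees


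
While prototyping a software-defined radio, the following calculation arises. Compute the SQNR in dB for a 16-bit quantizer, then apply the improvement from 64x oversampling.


Step 1 — baseline SQNR at Nyquist:
SQNR_base = 6.02*N + 1.76
          = 6.02*16 + 1.76
          = 98.08 dB

Step 2 — oversampling processing gain:
G = 10*log10(OSR) = 10*log10(64) = 18.06 dB

Step 3 — total:
SQNR_total = 98.08 + 18.06 = 116.14 dB

Base SQNR = 98.08 dB; oversampled SQNR = 116.14 dB


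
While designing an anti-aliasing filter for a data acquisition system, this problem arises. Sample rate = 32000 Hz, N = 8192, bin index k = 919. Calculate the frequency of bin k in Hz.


Frequency of DFT bin k:
f_k = k * fs / N
    = 919 * 32000 / 8192
    = 29408000 / 8192
    = 3589.844 Hz

3589.844 Hz


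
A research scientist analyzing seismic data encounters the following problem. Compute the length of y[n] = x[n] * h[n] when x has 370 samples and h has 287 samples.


Linear convolution output length:
L = N + M - 1
  = 370 + 287 - 1
  = 656 samples

656


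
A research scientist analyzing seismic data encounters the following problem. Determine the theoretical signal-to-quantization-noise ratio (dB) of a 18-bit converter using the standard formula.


Theoretical SNR for a full-scale sinusoid:
SNR = 6.02 * N + 1.76
    = 6.02 * 18 + 1.76
    = 108.36 + 1.76
    = 110.12 dB

110.12 dB


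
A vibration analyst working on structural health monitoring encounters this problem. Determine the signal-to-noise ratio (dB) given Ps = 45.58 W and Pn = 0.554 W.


SNR in decibels:
SNR = 10 * log10(Ps / Pn)
    = 10 * log10(45.58 / 0.554)
    = 10 * log10(82.2744)
    = 10 * 1.9153
    = 19.15 dB

19.15 dB


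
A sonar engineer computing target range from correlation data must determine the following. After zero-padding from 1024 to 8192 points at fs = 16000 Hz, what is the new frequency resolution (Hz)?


Frequency resolution after zero-padding:
N_padded = 1024 * 8 = 8192
df = fs / N_padded
   = 16000 / 8192
   = 1.9531 Hz

1.9531 Hz


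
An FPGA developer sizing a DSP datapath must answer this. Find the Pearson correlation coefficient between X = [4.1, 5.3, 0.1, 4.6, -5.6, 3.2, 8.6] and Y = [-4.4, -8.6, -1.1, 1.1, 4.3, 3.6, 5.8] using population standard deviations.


Pearson correlation coefficient (population):
r = cov(X,Y) / (std(X) * std(Y))
Mean X = 2.9, Mean Y = 0.1
Cov(X,Y) = -3.34
Std(X) = 4.187737, Std(Y) = 4.792256
r = -0.1664

-0.1664


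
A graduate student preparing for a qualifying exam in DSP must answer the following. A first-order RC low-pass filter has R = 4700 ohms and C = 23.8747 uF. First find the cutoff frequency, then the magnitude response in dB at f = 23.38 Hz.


Step 1 — cutoff frequency:
fc = 1 / (2*pi*R*C)
C = 23.8747 uF = 2.38747e-05 F
fc = 1 / (2*pi*4700*2.38747e-05)
   = 1.41835 Hz

Step 2 — magnitude at f = 23.38 Hz:
|H(f)| = 1 / sqrt(1 + (f/fc)^2)
f/fc = 23.38 / 1.41835 = 16.483943
|H| = 1 / sqrt(1 + 271.720377) = 0.0605538
|H|_dB = 20*log10(0.0605538) = -24.36 dB

fc = 1.41835 Hz; |H(23.38 Hz)| = -24.36 dB


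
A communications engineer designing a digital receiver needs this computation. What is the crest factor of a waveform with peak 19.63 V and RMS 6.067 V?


Crest factor is the ratio of peak to RMS:
CF = V_peak / V_rms
   = 19.63 / 6.067
   = 3.2355

3.2355


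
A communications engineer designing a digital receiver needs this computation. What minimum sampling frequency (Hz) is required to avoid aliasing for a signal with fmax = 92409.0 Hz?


The Nyquist rate is twice the maximum frequency component.
fs_min = 2 * fmax
      = 2 * 92409.0
      = 184818.0 Hz

184818.0


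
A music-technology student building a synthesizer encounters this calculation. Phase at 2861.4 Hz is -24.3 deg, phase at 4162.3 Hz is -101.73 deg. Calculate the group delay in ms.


Group delay from phase difference:
tau = -d(phi)/d(omega)
d(phi) = -77.43 deg = -1.351408 rad
d(omega) = 2*pi*(4162.3 - 2861.4) = 8173.7958 rad/s
tau = -(-1.351408) / 8173.7958
    = 0.1653 ms

0.1653 ms


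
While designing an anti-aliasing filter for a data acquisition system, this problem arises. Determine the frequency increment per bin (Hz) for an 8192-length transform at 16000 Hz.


DFT frequency resolution:
df = fs / N
   = 16000 / 8192
   = 1.9531 Hz

1.9531 Hz


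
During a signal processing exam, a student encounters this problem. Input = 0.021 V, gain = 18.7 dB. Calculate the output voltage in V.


Output voltage from dB gain:
V_out = V_in * 10^(gain_dB / 20)
      = 0.021 * 10^(18.7 / 20)
      = 0.021 * 8.609938
      = 0.1808 V

0.1808 V


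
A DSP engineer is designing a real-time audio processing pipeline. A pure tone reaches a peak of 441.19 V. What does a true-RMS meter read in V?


RMS voltage for a sinusoidal waveform:
V_rms = V_peak / sqrt(2)
      = 441.19 / 1.414214
      = 311.968 V

311.968 V


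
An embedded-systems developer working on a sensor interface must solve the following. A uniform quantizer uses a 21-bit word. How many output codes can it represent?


Number of quantization levels = 2^N
= 2^21
= 2097152

2097152


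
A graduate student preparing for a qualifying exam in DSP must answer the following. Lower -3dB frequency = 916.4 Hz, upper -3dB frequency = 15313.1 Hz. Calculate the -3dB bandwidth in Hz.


Bandwidth is the difference of -3dB frequencies:
BW = f_high - f_low
   = 15313.1 - 916.4
   = 14396.7 Hz

14396.7 Hz


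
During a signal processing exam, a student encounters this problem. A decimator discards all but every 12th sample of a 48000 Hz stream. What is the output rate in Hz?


Decimation reduces the sample rate:
fs_out = fs_in / M
       = 48000 / 12
       = 4000.0 Hz

4000.0 Hz


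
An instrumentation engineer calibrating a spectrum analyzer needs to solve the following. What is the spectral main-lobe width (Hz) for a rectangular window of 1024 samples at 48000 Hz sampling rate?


Main lobe width for a rectangular window:
Width = 2 * fs / N
      = 2 * 48000 / 1024
      = 96000 / 1024
      = 93.75 Hz

93.75 Hz


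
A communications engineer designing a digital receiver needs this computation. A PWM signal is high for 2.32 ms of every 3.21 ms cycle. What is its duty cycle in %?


Duty cycle as a percentage:
DC = (t_on / T) * 100
   = (2.32 / 3.21) * 100
   = 0.722741 * 100
   = 72.27 %

72.27 %


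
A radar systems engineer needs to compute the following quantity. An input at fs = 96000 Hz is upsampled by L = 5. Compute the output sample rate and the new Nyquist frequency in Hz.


Step 1 — output sample rate after interpolation by L:
fs_out = L * fs_in = 5 * 96000 = 480000 Hz

Step 2 — Nyquist frequency of the output stream:
f_Nyq = fs_out / 2 = 480000 / 2 = 240000.0 Hz

fs_out = 480000 Hz; f_Nyquist = 240000.0 Hz


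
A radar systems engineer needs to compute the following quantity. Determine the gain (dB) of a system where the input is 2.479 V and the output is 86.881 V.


Voltage gain in dB:
G = 20 * log10(Vout / Vin)
  = 20 * log10(86.881 / 2.479)
  = 20 * log10(35.046793)
  = 20 * 1.544648
  = 30.89 dB

30.89 dB


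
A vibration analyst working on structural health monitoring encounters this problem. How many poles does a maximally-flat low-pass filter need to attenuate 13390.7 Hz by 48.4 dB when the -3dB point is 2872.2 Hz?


Butterworth filter order formula:
n = log10(10^(A/10) - 1) / (2 * log10(f_stop/f_pass))
10^(48.4/10) - 1 = 69182.0971
f_stop/f_pass = 13390.7 / 2872.2 = 4.6622
n = 3.6196 -> ceil = 4

4


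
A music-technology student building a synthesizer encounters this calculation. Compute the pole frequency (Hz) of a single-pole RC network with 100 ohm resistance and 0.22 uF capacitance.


Cutoff frequency of a first-order RC filter:
fc = 1 / (2 * pi * R * C)
C = 0.22 uF = 2.2e-07 F
fc = 1 / (2 * pi * 100 * 2.2e-07)
   = 1 / 0.00013823007675795
   = 7234.315595 Hz

7234.315595 Hz


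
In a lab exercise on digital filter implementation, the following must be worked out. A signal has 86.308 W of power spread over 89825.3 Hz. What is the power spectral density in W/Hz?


Power spectral density:
PSD = P / BW
    = 86.308 / 89825.3
    = 0.00096084 W/Hz

0.00096084 W/Hz


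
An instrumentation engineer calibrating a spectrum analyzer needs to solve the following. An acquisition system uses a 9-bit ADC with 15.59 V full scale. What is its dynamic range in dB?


Dynamic range from full-scale to LSB:
V_min = V_max / 2^bits = 15.59 / 2^9
DR = 20 * log10(V_max / V_min)
   = 20 * log10(2^9)
   = 20 * 9 * log10(2)
   = 54.19 dB

54.19 dB


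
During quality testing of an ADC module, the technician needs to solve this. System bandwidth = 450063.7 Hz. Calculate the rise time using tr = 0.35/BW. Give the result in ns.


Rise time from bandwidth relationship:
tr = 0.35 / BW
   = 0.35 / 450063.7
   = 7.776676946e-07 s
   = 777.6677 ns

777.6677 ns


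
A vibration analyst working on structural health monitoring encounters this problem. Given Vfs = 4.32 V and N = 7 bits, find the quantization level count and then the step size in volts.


Step 1 — number of quantization levels:
L = 2^N = 2^7 = 128

Step 2 — LSB step size:
delta = Vfs / L
      = 4.32 / 128
      = 0.03375 V

Levels = 128; step size = 0.03375 V


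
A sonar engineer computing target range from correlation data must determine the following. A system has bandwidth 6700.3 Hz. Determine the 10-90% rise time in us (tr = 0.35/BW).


Rise time from bandwidth relationship:
tr = 0.35 / BW
   = 0.35 / 6700.3
   = 5.223646702e-05 s
   = 52.2365 us

52.2365 us


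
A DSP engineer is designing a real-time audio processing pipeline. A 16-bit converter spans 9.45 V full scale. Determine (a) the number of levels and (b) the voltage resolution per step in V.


Step 1 — number of quantization levels:
L = 2^N = 2^16 = 65536

Step 2 — LSB step size:
delta = Vfs / L
      = 9.45 / 65536
      = 0.0001442 V

Levels = 65536; step size = 0.0001442 V


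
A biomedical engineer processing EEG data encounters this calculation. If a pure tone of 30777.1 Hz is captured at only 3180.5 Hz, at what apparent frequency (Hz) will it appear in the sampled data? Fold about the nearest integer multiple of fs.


Compute the nearest integer multiple of fs to the signal:
n = round(30777.1 / 3180.5) = 10
f_alias = |30777.1 - 10 * 3180.5|
        = |30777.1 - 31805.0|
        = 1027.9 Hz

1027.9


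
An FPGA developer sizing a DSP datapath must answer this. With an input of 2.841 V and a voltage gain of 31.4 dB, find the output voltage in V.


Output voltage from dB gain:
V_out = V_in * 10^(gain_dB / 20)
      = 2.841 * 10^(31.4 / 20)
      = 2.841 * 37.153523
      = 105.5532 V

105.5532 V


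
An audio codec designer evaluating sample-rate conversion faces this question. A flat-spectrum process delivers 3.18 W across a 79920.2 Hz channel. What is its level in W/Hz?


Power spectral density:
PSD = P / BW
    = 3.18 / 79920.2
    = 3.979e-05 W/Hz

3.979e-05 W/Hz


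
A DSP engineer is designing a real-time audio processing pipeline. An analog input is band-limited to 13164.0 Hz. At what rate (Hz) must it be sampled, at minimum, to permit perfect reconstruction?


The Nyquist rate is twice the maximum frequency component.
fs_min = 2 * fmax
      = 2 * 13164.0
      = 26328.0 Hz

26328.0


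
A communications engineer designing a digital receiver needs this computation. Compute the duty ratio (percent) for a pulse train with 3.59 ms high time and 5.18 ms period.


Duty cycle as a percentage:
DC = (t_on / T) * 100
   = (3.59 / 5.18) * 100
   = 0.69305 * 100
   = 69.31 %

69.31 %


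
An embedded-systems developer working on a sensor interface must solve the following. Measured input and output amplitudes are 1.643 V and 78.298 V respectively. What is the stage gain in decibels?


Voltage gain in dB:
G = 20 * log10(Vout / Vin)
  = 20 * log10(78.298 / 1.643)
  = 20 * log10(47.655508)
  = 20 * 1.678113
  = 33.56 dB

33.56 dB


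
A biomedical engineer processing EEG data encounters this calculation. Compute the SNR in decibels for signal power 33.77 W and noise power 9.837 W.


SNR in decibels:
SNR = 10 * log10(Ps / Pn)
    = 10 * log10(33.77 / 9.837)
    = 10 * log10(3.433)
    = 10 * 0.5357
    = 5.36 dB

5.36 dB


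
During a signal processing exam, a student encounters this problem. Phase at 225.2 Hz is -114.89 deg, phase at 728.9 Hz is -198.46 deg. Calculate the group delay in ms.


Group delay from phase difference:
tau = -d(phi)/d(omega)
d(phi) = -83.57 deg = -1.458572 rad
d(omega) = 2*pi*(728.9 - 225.2) = 3164.8404 rad/s
tau = -(-1.458572) / 3164.8404
    = 0.4609 ms

0.4609 ms


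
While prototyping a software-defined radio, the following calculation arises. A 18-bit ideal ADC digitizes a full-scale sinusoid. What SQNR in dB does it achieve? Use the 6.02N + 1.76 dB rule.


Theoretical SNR for a full-scale sinusoid:
SNR = 6.02 * N + 1.76
    = 6.02 * 18 + 1.76
    = 108.36 + 1.76
    = 110.12 dB

110.12 dB


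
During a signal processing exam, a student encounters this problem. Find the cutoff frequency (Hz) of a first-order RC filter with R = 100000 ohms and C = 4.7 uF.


Cutoff frequency of a first-order RC filter:
fc = 1 / (2 * pi * R * C)
C = 4.7 uF = 4.7e-06 F
fc = 1 / (2 * pi * 100000 * 4.7e-06)
   = 1 / 2.9530970943744
   = 0.338628 Hz

0.338628 Hz


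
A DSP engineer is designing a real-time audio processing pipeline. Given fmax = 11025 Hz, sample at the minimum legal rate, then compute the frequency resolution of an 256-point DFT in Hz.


Step 1 — Nyquist sampling rate:
fs = 2 * fmax = 2 * 11025 = 22050 Hz

Step 2 — DFT bin spacing:
df = fs / N = 22050 / 256 = 86.1328 Hz

86.1328 Hz


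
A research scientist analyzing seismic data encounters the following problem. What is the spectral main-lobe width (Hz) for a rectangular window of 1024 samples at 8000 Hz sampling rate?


Main lobe width for a rectangular window:
Width = 2 * fs / N
      = 2 * 8000 / 1024
      = 16000 / 1024
      = 15.625 Hz

15.625 Hz


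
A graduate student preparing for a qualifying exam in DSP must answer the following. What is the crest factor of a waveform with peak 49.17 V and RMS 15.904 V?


Crest factor is the ratio of peak to RMS:
CF = V_peak / V_rms
   = 49.17 / 15.904
   = 3.0917

3.0917


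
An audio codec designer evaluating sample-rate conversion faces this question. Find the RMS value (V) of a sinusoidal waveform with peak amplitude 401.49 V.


RMS voltage for a sinusoidal waveform:
V_rms = V_peak / sqrt(2)
      = 401.49 / 1.414214
      = 283.896 V

283.896 V


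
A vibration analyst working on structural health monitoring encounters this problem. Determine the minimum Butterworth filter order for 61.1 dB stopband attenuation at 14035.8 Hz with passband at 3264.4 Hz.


Butterworth filter order formula:
n = log10(10^(A/10) - 1) / (2 * log10(f_stop/f_pass))
10^(61.1/10) - 1 = 1288248.5517
f_stop/f_pass = 14035.8 / 3264.4 = 4.2997
n = 4.8229 -> ceil = 5

5


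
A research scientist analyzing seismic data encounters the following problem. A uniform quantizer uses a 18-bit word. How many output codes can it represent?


Number of quantization levels = 2^N
= 2^18
= 262144

262144


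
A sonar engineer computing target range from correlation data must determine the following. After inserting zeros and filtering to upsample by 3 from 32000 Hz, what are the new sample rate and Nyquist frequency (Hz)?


Step 1 — output sample rate after interpolation by L:
fs_out = L * fs_in = 3 * 32000 = 96000 Hz

Step 2 — Nyquist frequency of the output stream:
f_Nyq = fs_out / 2 = 96000 / 2 = 48000.0 Hz

fs_out = 96000 Hz; f_Nyquist = 48000.0 Hz


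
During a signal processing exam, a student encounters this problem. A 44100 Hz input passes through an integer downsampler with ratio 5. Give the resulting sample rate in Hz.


Decimation reduces the sample rate:
fs_out = fs_in / M
       = 44100 / 5
       = 8820.0 Hz

8820.0 Hz


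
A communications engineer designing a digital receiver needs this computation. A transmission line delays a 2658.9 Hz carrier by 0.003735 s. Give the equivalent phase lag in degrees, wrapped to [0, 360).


Phase shift from frequency and time delay:
phi = 360 * f * t_delay
    = 360 * 2658.9 * 0.003735
    = 3575.16 degrees
    mod 360 = 335.16 degrees

335.16 degrees


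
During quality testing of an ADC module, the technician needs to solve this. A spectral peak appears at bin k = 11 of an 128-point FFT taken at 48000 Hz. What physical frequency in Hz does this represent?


Frequency of DFT bin k:
f_k = k * fs / N
    = 11 * 48000 / 128
    = 528000 / 128
    = 4125.0 Hz

4125.0 Hz


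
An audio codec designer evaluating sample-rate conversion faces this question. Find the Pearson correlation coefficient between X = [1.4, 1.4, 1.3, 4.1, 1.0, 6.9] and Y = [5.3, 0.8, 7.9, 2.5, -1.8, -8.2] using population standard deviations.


Pearson correlation coefficient (population):
r = cov(X,Y) / (std(X) * std(Y))
Mean X = 2.6833, Mean Y = 1.0833
Cov(X,Y) = -7.793611
Std(X) = 2.153615, Std(Y) = 5.177328
r = -0.699

-0.699


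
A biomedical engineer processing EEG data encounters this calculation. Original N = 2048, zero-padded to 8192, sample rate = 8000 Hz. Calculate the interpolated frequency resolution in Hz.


Frequency resolution after zero-padding:
N_padded = 2048 * 4 = 8192
df = fs / N_padded
   = 8000 / 8192
   = 0.9766 Hz

0.9766 Hz


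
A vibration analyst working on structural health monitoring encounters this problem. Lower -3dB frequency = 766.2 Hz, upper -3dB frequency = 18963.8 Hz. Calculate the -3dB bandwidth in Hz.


Bandwidth is the difference of -3dB frequencies:
BW = f_high - f_low
   = 18963.8 - 766.2
   = 18197.6 Hz

18197.6 Hz


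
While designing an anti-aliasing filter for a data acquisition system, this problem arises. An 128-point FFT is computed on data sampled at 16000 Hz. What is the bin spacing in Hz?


DFT frequency resolution:
df = fs / N
   = 16000 / 128
   = 125.0 Hz

125.0 Hz


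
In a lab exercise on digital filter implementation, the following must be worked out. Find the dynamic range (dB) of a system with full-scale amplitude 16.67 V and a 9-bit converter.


Dynamic range from full-scale to LSB:
V_min = V_max / 2^bits = 16.67 / 2^9
DR = 20 * log10(V_max / V_min)
   = 20 * log10(2^9)
   = 20 * 9 * log10(2)
   = 54.19 dB

54.19 dB


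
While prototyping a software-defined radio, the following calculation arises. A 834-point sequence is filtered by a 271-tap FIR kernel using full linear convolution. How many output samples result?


Linear convolution output length:
L = N + M - 1
  = 834 + 271 - 1
  = 1104 samples

1104


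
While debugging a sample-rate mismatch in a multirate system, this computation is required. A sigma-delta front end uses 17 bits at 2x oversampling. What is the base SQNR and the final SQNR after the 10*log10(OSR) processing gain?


Step 1 — baseline SQNR at Nyquist:
SQNR_base = 6.02*N + 1.76
          = 6.02*17 + 1.76
          = 104.1 dB

Step 2 — oversampling processing gain:
G = 10*log10(OSR) = 10*log10(2) = 3.01 dB

Step 3 — total:
SQNR_total = 104.1 + 3.01 = 107.11 dB

Base SQNR = 104.1 dB; oversampled SQNR = 107.11 dB


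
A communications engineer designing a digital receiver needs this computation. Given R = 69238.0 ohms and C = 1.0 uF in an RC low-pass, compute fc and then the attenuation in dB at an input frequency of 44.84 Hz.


Step 1 — cutoff frequency:
fc = 1 / (2*pi*R*C)
C = 1.0 uF = 1e-06 F
fc = 1 / (2*pi*69238.0*1e-06)
   = 2.29866 Hz

Step 2 — magnitude at f = 44.84 Hz:
|H(f)| = 1 / sqrt(1 + (f/fc)^2)
f/fc = 44.84 / 2.29866 = 19.507017
|H| = 1 / sqrt(1 + 380.523712) = 0.0511964
|H|_dB = 20*log10(0.0511964) = -25.82 dB

fc = 2.29866 Hz; |H(44.84 Hz)| = -25.82 dB


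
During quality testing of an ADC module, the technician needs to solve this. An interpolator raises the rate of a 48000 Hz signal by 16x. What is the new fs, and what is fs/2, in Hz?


Step 1 — output sample rate after interpolation by L:
fs_out = L * fs_in = 16 * 48000 = 768000 Hz

Step 2 — Nyquist frequency of the output stream:
f_Nyq = fs_out / 2 = 768000 / 2 = 384000.0 Hz

fs_out = 768000 Hz; f_Nyquist = 384000.0 Hz


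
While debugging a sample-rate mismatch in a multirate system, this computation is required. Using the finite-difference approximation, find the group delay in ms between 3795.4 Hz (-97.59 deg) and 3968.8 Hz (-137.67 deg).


Group delay from phase difference:
tau = -d(phi)/d(omega)
d(phi) = -40.08 deg = -0.699528 rad
d(omega) = 2*pi*(3968.8 - 3795.4) = 1089.5043 rad/s
tau = -(-0.699528) / 1089.5043
    = 0.6421 ms

0.6421 ms


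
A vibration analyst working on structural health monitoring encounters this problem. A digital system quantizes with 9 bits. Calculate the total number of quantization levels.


Number of quantization levels = 2^N
= 2^9
= 512

512


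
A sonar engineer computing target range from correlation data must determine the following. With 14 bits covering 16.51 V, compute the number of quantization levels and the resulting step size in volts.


Step 1 — number of quantization levels:
L = 2^N = 2^14 = 16384

Step 2 — LSB step size:
delta = Vfs / L
      = 16.51 / 16384
      = 0.00100769 V

Levels = 16384; step size = 0.00100769 V


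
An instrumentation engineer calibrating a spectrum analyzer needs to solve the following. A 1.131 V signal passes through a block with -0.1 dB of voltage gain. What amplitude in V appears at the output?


Output voltage from dB gain:
V_out = V_in * 10^(gain_dB / 20)
      = 1.131 * 10^(-0.1 / 20)
      = 1.131 * 0.988553
      = 1.1181 V

1.1181 V


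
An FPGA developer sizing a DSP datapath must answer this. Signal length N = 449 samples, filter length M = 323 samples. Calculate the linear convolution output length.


Linear convolution output length:
L = N + M - 1
  = 449 + 323 - 1
  = 771 samples

771


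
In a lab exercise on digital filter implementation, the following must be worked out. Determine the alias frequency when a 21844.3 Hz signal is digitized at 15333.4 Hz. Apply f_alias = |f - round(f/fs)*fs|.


Compute the nearest integer multiple of fs to the signal:
n = round(21844.3 / 15333.4) = 1
f_alias = |21844.3 - 1 * 15333.4|
        = |21844.3 - 15333.4|
        = 6510.9 Hz

6510.9


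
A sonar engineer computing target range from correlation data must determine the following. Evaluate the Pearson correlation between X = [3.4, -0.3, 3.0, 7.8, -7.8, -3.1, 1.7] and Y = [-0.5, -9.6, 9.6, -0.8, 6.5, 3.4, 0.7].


Pearson correlation coefficient (population):
r = cov(X,Y) / (std(X) * std(Y))
Mean X = 0.6714, Mean Y = 1.3286
Cov(X,Y) = -6.079184
Std(X) = 4.654864, Std(Y) = 5.696544
r = -0.2293

-0.2293


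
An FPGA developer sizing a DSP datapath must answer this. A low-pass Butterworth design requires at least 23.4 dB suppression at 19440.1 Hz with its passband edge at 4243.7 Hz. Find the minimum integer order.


Butterworth filter order formula:
n = log10(10^(A/10) - 1) / (2 * log10(f_stop/f_pass))
10^(23.4/10) - 1 = 217.7762
f_stop/f_pass = 19440.1 / 4243.7 = 4.5809
n = 1.7687 -> ceil = 2

2


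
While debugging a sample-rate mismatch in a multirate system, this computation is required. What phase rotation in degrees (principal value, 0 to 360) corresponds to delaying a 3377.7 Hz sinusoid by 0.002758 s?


Phase shift from frequency and time delay:
phi = 360 * f * t_delay
    = 360 * 3377.7 * 0.002758
    = 3353.65 degrees
    mod 360 = 113.65 degrees

113.65 degrees


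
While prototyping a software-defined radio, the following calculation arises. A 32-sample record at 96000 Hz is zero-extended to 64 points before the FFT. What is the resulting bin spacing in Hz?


Frequency resolution after zero-padding:
N_padded = 32 * 2 = 64
df = fs / N_padded
   = 96000 / 64
   = 1500.0 Hz

1500.0 Hz


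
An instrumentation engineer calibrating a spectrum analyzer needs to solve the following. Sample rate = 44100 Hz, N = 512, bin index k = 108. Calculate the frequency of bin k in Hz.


Frequency of DFT bin k:
f_k = k * fs / N
    = 108 * 44100 / 512
    = 4762800 / 512
    = 9302.344 Hz

9302.344 Hz


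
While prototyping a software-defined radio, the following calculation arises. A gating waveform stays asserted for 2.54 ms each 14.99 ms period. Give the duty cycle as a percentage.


Duty cycle as a percentage:
DC = (t_on / T) * 100
   = (2.54 / 14.99) * 100
   = 0.169446 * 100
   = 16.94 %

16.94 %


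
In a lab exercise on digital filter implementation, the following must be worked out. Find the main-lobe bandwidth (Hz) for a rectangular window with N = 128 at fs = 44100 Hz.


Main lobe width for a rectangular window:
Width = 2 * fs / N
      = 2 * 44100 / 128
      = 88200 / 128
      = 689.062 Hz

689.062 Hz


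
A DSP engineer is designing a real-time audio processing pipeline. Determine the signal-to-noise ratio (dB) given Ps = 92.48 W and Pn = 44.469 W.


SNR in decibels:
SNR = 10 * log10(Ps / Pn)
    = 10 * log10(92.48 / 44.469)
    = 10 * log10(2.0797)
    = 10 * 0.318
    = 3.18 dB

3.18 dB


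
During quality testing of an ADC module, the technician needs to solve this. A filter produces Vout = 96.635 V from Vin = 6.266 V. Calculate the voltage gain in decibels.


Voltage gain in dB:
G = 20 * log10(Vout / Vin)
  = 20 * log10(96.635 / 6.266)
  = 20 * log10(15.422119)
  = 20 * 1.188144
  = 23.76 dB

23.76 dB


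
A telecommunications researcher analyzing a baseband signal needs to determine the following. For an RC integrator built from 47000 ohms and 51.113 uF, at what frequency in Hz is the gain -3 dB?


Cutoff frequency of a first-order RC filter:
fc = 1 / (2 * pi * R * C)
C = 51.113 uF = 5.1113e-05 F
fc = 1 / (2 * pi * 47000 * 5.1113e-05)
   = 1 / 15.094165178476
   = 0.066251 Hz

0.066251 Hz


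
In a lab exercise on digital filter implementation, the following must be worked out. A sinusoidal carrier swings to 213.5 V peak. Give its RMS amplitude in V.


RMS voltage for a sinusoidal waveform:
V_rms = V_peak / sqrt(2)
      = 213.5 / 1.414214
      = 150.967 V

150.967 V


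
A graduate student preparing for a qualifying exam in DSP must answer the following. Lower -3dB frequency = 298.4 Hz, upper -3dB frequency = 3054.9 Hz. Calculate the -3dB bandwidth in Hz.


Bandwidth is the difference of -3dB frequencies:
BW = f_high - f_low
   = 3054.9 - 298.4
   = 2756.5 Hz

2756.5 Hz


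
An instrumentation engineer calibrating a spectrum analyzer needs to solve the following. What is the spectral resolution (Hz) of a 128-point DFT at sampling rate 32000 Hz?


DFT frequency resolution:
df = fs / N
   = 32000 / 128
   = 250.0 Hz

250.0 Hz


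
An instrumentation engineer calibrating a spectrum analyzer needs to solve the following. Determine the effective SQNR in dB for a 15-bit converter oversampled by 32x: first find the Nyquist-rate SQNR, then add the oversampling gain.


Step 1 — baseline SQNR at Nyquist:
SQNR_base = 6.02*N + 1.76
          = 6.02*15 + 1.76
          = 92.06 dB

Step 2 — oversampling processing gain:
G = 10*log10(OSR) = 10*log10(32) = 15.05 dB

Step 3 — total:
SQNR_total = 92.06 + 15.05 = 107.11 dB

Base SQNR = 92.06 dB; oversampled SQNR = 107.11 dB


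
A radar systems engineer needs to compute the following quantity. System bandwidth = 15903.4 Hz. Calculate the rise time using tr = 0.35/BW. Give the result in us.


Rise time from bandwidth relationship:
tr = 0.35 / BW
   = 0.35 / 15903.4
   = 2.200787253e-05 s
   = 22.0079 us

22.0079 us


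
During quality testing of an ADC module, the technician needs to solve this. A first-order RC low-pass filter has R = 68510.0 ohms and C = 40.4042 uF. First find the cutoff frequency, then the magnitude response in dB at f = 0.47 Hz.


Step 1 — cutoff frequency:
fc = 1 / (2*pi*R*C)
C = 40.4042 uF = 4.04042e-05 F
fc = 1 / (2*pi*68510.0*4.04042e-05)
   = 0.0574963 Hz

Step 2 — magnitude at f = 0.47 Hz:
|H(f)| = 1 / sqrt(1 + (f/fc)^2)
f/fc = 0.47 / 0.0574963 = 8.174439
|H| = 1 / sqrt(1 + 66.821453) = 0.1214273
|H|_dB = 20*log10(0.1214273) = -18.31 dB

fc = 0.0574963 Hz; |H(0.47 Hz)| = -18.31 dB


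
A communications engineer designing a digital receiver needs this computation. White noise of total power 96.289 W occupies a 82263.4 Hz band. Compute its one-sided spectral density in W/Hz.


Power spectral density:
PSD = P / BW
    = 96.289 / 82263.4
    = 0.0011705 W/Hz

0.0011705 W/Hz


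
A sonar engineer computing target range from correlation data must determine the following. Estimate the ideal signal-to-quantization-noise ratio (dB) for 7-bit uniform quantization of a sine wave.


Theoretical SNR for a full-scale sinusoid:
SNR = 6.02 * N + 1.76
    = 6.02 * 7 + 1.76
    = 42.14 + 1.76
    = 43.9 dB

43.9 dB


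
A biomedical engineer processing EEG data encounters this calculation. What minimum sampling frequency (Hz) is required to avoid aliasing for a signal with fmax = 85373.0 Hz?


The Nyquist rate is twice the maximum frequency component.
fs_min = 2 * fmax
      = 2 * 85373.0
      = 170746.0 Hz

170746.0


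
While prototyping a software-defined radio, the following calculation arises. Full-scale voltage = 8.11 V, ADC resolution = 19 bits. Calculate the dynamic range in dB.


Dynamic range from full-scale to LSB:
V_min = V_max / 2^bits = 8.11 / 2^19
DR = 20 * log10(V_max / V_min)
   = 20 * log10(2^19)
   = 20 * 19 * log10(2)
   = 114.39 dB

114.39 dB


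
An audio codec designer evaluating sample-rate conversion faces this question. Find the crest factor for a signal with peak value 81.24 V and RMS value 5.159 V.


Crest factor is the ratio of peak to RMS:
CF = V_peak / V_rms
   = 81.24 / 5.159
   = 15.7472

15.7472


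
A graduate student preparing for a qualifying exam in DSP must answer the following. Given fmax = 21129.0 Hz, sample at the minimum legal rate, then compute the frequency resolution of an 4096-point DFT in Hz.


Step 1 — Nyquist sampling rate:
fs = 2 * fmax = 2 * 21129.0 = 42258.0 Hz

Step 2 — DFT bin spacing:
df = fs / N = 42258.0 / 4096 = 10.3169 Hz

10.3169 Hz


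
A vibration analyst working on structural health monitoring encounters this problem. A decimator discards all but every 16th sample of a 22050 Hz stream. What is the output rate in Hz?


Decimation reduces the sample rate:
fs_out = fs_in / M
       = 22050 / 16
       = 1378.125 Hz

1378.125 Hz


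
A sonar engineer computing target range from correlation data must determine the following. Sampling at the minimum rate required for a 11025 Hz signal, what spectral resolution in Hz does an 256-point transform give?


Step 1 — Nyquist sampling rate:
fs = 2 * fmax = 2 * 11025 = 22050 Hz

Step 2 — DFT bin spacing:
df = fs / N = 22050 / 256 = 86.1328 Hz

86.1328 Hz


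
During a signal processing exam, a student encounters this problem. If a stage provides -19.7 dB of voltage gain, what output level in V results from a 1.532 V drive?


Output voltage from dB gain:
V_out = V_in * 10^(gain_dB / 20)
      = 1.532 * 10^(-19.7 / 20)
      = 1.532 * 0.103514
      = 0.1586 V

0.1586 V


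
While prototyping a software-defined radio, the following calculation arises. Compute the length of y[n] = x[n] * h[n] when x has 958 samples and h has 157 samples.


Linear convolution output length:
L = N + M - 1
  = 958 + 157 - 1
  = 1114 samples

1114


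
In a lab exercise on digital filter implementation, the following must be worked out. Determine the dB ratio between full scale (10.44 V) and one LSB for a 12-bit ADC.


Dynamic range from full-scale to LSB:
V_min = V_max / 2^bits = 10.44 / 2^12
DR = 20 * log10(V_max / V_min)
   = 20 * log10(2^12)
   = 20 * 12 * log10(2)
   = 72.25 dB

72.25 dB


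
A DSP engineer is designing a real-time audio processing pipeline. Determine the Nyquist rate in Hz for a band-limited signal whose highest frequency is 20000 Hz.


The Nyquist rate is twice the maximum frequency component.
fs_min = 2 * fmax
      = 2 * 20000
      = 40000 Hz

40000


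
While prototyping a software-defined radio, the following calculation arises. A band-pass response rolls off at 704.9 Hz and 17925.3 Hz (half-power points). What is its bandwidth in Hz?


Bandwidth is the difference of -3dB frequencies:
BW = f_high - f_low
   = 17925.3 - 704.9
   = 17220.4 Hz

17220.4 Hz


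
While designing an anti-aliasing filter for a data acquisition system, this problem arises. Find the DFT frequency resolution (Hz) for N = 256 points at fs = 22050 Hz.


DFT frequency resolution:
df = fs / N
   = 22050 / 256
   = 86.1328 Hz

86.1328 Hz


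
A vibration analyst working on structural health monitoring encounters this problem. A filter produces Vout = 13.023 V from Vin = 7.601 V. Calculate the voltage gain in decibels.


Voltage gain in dB:
G = 20 * log10(Vout / Vin)
  = 20 * log10(13.023 / 7.601)
  = 20 * log10(1.713327)
  = 20 * 0.23384
  = 4.68 dB

4.68 dB


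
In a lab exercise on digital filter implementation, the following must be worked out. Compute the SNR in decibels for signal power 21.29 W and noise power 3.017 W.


SNR in decibels:
SNR = 10 * log10(Ps / Pn)
    = 10 * log10(21.29 / 3.017)
    = 10 * log10(7.0567)
    = 10 * 0.8486
    = 8.49 dB

8.49 dB


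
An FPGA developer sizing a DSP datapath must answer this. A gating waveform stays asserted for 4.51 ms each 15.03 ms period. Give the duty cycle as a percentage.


Duty cycle as a percentage:
DC = (t_on / T) * 100
   = (4.51 / 15.03) * 100
   = 0.300067 * 100
   = 30.01 %

30.01 %


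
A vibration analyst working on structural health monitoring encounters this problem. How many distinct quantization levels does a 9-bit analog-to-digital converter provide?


Number of quantization levels = 2^N
= 2^9
= 512

512


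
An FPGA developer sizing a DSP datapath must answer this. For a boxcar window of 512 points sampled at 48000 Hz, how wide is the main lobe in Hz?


Main lobe width for a rectangular window:
Width = 2 * fs / N
      = 2 * 48000 / 512
      = 96000 / 512
      = 187.5 Hz

187.5 Hz


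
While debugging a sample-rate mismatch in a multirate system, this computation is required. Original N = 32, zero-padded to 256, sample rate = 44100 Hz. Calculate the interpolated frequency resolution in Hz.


Frequency resolution after zero-padding:
N_padded = 32 * 8 = 256
df = fs / N_padded
   = 44100 / 256
   = 172.2656 Hz

172.2656 Hz


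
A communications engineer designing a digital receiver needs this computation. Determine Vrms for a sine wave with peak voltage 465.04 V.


RMS voltage for a sinusoidal waveform:
V_rms = V_peak / sqrt(2)
      = 465.04 / 1.414214
      = 328.833 V

328.833 V


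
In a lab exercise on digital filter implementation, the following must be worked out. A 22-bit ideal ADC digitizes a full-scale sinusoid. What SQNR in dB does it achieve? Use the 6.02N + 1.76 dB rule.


Theoretical SNR for a full-scale sinusoid:
SNR = 6.02 * N + 1.76
    = 6.02 * 22 + 1.76
    = 132.44 + 1.76
    = 134.2 dB

134.2 dB


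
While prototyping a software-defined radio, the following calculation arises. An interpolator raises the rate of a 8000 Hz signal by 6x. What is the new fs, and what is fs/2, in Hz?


Step 1 — output sample rate after interpolation by L:
fs_out = L * fs_in = 6 * 8000 = 48000 Hz

Step 2 — Nyquist frequency of the output stream:
f_Nyq = fs_out / 2 = 48000 / 2 = 24000.0 Hz

fs_out = 48000 Hz; f_Nyquist = 24000.0 Hz


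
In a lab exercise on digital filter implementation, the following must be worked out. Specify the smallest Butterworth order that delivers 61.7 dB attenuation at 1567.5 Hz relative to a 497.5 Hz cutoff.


Butterworth filter order formula:
n = log10(10^(A/10) - 1) / (2 * log10(f_stop/f_pass))
10^(61.7/10) - 1 = 1479107.3882
f_stop/f_pass = 1567.5 / 497.5 = 3.1508
n = 6.1896 -> ceil = 7

7


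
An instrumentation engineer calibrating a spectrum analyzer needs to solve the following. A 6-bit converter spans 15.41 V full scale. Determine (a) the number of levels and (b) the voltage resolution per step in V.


Step 1 — number of quantization levels:
L = 2^N = 2^6 = 64

Step 2 — LSB step size:
delta = Vfs / L
      = 15.41 / 64
      = 0.24078125 V

Levels = 64; step size = 0.24078125 V


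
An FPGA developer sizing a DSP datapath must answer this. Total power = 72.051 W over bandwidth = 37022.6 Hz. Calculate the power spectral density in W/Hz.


Power spectral density:
PSD = P / BW
    = 72.051 / 37022.6
    = 0.00194614 W/Hz

0.00194614 W/Hz


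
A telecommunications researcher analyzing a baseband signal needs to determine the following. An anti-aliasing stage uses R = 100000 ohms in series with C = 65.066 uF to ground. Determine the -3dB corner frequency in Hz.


Cutoff frequency of a first-order RC filter:
fc = 1 / (2 * pi * R * C)
C = 65.066 uF = 6.5066e-05 F
fc = 1 / (2 * pi * 100000 * 6.5066e-05)
   = 1 / 40.882173519695
   = 0.024461 Hz

0.024461 Hz


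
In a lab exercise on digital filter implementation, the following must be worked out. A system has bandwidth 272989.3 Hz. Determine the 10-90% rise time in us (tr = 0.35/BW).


Rise time from bandwidth relationship:
tr = 0.35 / BW
   = 0.35 / 272989.3
   = 1.282101533e-06 s
   = 1.2821 us

1.2821 us
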